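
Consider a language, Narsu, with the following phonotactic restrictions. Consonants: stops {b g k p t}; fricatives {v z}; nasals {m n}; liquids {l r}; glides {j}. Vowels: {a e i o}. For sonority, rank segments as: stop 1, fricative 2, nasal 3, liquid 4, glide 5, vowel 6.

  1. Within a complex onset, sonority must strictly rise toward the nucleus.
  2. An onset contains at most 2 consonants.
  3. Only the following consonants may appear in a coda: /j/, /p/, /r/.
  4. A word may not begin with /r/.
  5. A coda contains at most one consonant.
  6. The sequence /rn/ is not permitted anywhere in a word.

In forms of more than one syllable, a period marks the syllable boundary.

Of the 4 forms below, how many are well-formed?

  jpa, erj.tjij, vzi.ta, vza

jpa — violates constraint 1: syllable 1 onset /jp/: /j/ (glide, 5) → /p/ (stop, 1) does not rise → ill-formed
erj.tjij — violates constraint 5: syllable 1 coda /rj/ has 2 consonants (> 1) → ill-formed
vzi.ta — violates constraint 1: syllable 1 onset /vz/: /v/ (fricative, 2) → /z/ (fricative, 2) does not rise → ill-formed
vza — violates constraint 1: syllable 1 onset /vz/: /v/ (fricative, 2) → /z/ (fricative, 2) does not rise → ill-formed
No form is well-formed → 0.

0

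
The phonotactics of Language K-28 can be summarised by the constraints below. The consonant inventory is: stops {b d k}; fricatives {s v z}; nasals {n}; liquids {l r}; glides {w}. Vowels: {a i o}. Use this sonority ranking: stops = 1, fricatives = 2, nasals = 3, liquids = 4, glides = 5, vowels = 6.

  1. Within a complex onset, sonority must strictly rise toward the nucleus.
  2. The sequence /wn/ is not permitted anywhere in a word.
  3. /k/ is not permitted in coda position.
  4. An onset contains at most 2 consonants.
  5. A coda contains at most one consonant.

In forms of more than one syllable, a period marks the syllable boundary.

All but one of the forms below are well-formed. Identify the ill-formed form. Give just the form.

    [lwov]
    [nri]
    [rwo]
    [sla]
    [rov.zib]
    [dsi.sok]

[dsi.sok]

[lwov] — σ1 onset /lw/ (4→5 rises), coda /v/ ok → well-formed
[nri] — σ1 onset /nr/ (3→4 rises), coda /∅/ ok → well-formed
[rwo] — σ1 onset /rw/ (4→5 rises), coda /∅/ ok → well-formed
[sla] — σ1 onset /sl/ (2→4 rises), coda /∅/ ok → well-formed
[rov.zib] — σ1 onset /r/, coda /v/ ok; σ2 onset /z/, coda /b/ ok → well-formed
[dsi.sok] — violates constraint 3: syllable 2 coda contains /k/ → ill-formed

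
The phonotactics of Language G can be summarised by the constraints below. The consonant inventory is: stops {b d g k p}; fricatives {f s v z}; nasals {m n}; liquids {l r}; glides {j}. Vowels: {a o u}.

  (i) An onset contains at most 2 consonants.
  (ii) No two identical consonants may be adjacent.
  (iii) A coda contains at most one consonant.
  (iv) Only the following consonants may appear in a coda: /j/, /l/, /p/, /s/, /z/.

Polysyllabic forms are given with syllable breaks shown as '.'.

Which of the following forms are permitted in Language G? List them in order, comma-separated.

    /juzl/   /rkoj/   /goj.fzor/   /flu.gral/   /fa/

/juzl/ — violates constraint (iii): syllable 1 coda /zl/ has 2 consonants (> 1) → not permitted
/rkoj/ — σ1 onset /rk/ (2C), coda /j/ ok → permitted
/goj.fzor/ — violates constraint (iv): syllable 2 coda contains /r/, which is not a licensed coda consonant → not permitted
/flu.gral/ — σ1 onset /fl/ (2C), coda /∅/ ok; σ2 onset /gr/ (2C), coda /l/ ok → permitted
/fa/ — σ1 onset /f/, coda /∅/ ok → permitted

/rkoj/, /flu.gral/, /fa/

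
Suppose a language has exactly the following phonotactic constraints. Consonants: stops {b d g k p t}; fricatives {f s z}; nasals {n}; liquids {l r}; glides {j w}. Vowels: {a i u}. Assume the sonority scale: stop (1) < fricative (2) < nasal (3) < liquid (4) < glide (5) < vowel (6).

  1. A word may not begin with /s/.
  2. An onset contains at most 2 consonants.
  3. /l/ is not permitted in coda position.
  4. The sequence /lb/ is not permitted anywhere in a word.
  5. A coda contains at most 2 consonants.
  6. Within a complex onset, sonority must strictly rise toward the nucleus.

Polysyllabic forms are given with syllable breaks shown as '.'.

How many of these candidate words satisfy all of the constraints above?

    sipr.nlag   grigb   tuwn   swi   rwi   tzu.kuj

4

sipr.nlag — violates constraint 1: word begins with /s/ → illicit
grigb — σ1 onset /gr/ (1→4 rises), coda /gb/ (2C) ok → licit
tuwn — σ1 onset /t/, coda /wn/ (2C) ok → licit
swi — violates constraint 1: word begins with /s/ → illicit
rwi — σ1 onset /rw/ (4→5 rises), coda /∅/ ok → licit
tzu.kuj — σ1 onset /tz/ (1→2 rises), coda /∅/ ok; σ2 onset /k/, coda /j/ ok → licit
Licit: grigb, tuwn, rwi, tzu.kuj → 4.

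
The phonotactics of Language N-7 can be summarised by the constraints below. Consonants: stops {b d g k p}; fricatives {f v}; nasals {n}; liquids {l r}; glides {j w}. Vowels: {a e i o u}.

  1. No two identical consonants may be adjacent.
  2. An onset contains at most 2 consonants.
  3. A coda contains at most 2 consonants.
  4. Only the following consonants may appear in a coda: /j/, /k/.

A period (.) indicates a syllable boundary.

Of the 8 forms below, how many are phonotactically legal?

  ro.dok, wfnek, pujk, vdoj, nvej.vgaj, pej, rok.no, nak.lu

7

ro.dok — σ1 onset /r/, coda /∅/ ok; σ2 onset /d/, coda /k/ ok → phonotactically legal
wfnek — violates constraint 2: syllable 1 onset /wfn/ has 3 consonants (> 2) → phonotactically illegal
pujk — σ1 onset /p/, coda /jk/ (2C) ok → phonotactically legal
vdoj — σ1 onset /vd/ (2C), coda /j/ ok → phonotactically legal
nvej.vgaj — σ1 onset /nv/ (2C), coda /j/ ok; σ2 onset /vg/ (2C), coda /j/ ok → phonotactically legal
pej — σ1 onset /p/, coda /j/ ok → phonotactically legal
rok.no — σ1 onset /r/, coda /k/ ok; σ2 onset /n/, coda /∅/ ok → phonotactically legal
nak.lu — σ1 onset /n/, coda /k/ ok; σ2 onset /l/, coda /∅/ ok → phonotactically legal
Phonotactically legal: ro.dok, pujk, vdoj, nvej.vgaj, pej, rok.no, nak.lu → 7.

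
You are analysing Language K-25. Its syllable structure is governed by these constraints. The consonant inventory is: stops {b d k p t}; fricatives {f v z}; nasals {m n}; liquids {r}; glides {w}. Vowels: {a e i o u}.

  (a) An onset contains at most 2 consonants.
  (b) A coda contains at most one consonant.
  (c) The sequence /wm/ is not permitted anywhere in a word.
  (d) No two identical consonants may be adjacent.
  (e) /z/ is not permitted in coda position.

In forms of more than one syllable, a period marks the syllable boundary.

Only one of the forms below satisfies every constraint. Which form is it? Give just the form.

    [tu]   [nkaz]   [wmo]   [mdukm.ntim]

[tu]

[tu] — σ1 onset /t/, coda /∅/ ok → licit
[nkaz] — violates constraint (e): syllable 1 coda contains /z/ → illicit
[wmo] — violates constraint (c): contains banned sequence /wm/ → illicit
[mdukm.ntim] — violates constraint (b): syllable 1 coda /km/ has 2 consonants (> 1) → illicit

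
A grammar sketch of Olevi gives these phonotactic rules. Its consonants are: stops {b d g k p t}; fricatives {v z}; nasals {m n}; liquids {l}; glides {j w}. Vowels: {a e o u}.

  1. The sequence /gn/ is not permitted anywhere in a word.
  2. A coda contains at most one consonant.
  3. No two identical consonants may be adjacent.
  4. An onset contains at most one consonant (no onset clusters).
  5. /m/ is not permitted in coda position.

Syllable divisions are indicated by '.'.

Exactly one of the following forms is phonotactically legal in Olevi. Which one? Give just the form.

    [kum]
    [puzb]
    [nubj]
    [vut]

[kum] — violates constraint 5: syllable 1 coda contains /m/ → phonotactically illegal
[puzb] — violates constraint 2: syllable 1 coda /zb/ has 2 consonants (> 1) → phonotactically illegal
[nubj] — violates constraint 2: syllable 1 coda /bj/ has 2 consonants (> 1) → phonotactically illegal
[vut] — σ1 onset /v/, coda /t/ ok → phonotactically legal

[vut]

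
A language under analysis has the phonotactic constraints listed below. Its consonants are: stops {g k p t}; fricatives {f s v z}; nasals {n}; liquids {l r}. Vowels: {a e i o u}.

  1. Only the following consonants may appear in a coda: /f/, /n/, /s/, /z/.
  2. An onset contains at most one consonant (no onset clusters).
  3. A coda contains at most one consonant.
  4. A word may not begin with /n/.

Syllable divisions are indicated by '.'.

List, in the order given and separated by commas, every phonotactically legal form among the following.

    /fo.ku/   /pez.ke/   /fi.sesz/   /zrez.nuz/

/fo.ku/ — σ1 onset /f/, coda /∅/ ok; σ2 onset /k/, coda /∅/ ok → phonotactically legal
/pez.ke/ — σ1 onset /p/, coda /z/ ok; σ2 onset /k/, coda /∅/ ok → phonotactically legal
/fi.sesz/ — violates constraint 3: syllable 2 coda /sz/ has 2 consonants (> 1) → phonotactically illegal
/zrez.nuz/ — violates constraint 2: syllable 1 onset /zr/ has 2 consonants (> 1) → phonotactically illegal

/fo.ku/, /pez.ke/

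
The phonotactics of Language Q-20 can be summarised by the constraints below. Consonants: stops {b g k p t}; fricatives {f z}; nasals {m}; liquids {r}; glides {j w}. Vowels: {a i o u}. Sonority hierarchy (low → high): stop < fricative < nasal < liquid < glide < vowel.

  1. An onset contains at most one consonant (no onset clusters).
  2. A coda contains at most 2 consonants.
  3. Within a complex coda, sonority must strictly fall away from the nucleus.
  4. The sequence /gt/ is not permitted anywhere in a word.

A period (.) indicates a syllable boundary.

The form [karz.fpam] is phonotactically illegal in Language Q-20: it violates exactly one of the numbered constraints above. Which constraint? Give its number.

[karz.fpam]: syllable 2 onset /fp/ has 2 consonants (> 1).
This is a violation of constraint 1: "An onset contains at most one consonant (no onset clusters)."
The remaining constraints (2, 3, 4) are satisfied.

1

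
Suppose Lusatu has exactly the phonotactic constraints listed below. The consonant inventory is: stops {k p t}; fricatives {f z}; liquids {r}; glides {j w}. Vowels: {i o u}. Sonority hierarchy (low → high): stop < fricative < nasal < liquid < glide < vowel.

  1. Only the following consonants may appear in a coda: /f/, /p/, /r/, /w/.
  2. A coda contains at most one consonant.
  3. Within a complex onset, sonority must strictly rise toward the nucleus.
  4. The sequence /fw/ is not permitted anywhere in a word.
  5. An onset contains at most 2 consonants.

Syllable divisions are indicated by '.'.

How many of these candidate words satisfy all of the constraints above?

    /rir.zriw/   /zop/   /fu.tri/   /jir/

/rir.zriw/ — σ1 onset /r/, coda /r/ ok; σ2 onset /zr/ (2→4 rises), coda /w/ ok → phonotactically legal
/zop/ — σ1 onset /z/, coda /p/ ok → phonotactically legal
/fu.tri/ — σ1 onset /f/, coda /∅/ ok; σ2 onset /tr/ (1→4 rises), coda /∅/ ok → phonotactically legal
/jir/ — σ1 onset /j/, coda /r/ ok → phonotactically legal
Phonotactically legal: /rir.zriw/, /zop/, /fu.tri/, /jir/ → 4.

4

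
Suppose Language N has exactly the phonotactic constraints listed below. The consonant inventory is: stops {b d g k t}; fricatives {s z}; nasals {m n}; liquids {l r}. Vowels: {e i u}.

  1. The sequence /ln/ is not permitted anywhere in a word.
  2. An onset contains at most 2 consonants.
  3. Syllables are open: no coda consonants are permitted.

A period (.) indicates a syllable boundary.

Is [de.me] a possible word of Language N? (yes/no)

yes

[de.me] — σ1 onset /d/, coda /∅/ ok; σ2 onset /m/, coda /∅/ ok → well-formed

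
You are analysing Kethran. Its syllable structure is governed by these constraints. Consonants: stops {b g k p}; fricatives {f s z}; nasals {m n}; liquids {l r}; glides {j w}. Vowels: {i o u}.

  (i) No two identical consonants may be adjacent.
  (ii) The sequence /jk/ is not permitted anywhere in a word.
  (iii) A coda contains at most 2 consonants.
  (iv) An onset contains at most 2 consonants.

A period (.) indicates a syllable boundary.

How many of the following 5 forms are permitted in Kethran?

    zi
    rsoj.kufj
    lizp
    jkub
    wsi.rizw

3

zi — σ1 onset /z/, coda /∅/ ok → permitted
rsoj.kufj — violates constraint (ii): contains banned sequence /jk/ → not permitted
lizp — σ1 onset /l/, coda /zp/ (2C) ok → permitted
jkub — violates constraint (ii): contains banned sequence /jk/ → not permitted
wsi.rizw — σ1 onset /ws/ (2C), coda /∅/ ok; σ2 onset /r/, coda /zw/ (2C) ok → permitted
Permitted: zi, lizp, wsi.rizw → 3.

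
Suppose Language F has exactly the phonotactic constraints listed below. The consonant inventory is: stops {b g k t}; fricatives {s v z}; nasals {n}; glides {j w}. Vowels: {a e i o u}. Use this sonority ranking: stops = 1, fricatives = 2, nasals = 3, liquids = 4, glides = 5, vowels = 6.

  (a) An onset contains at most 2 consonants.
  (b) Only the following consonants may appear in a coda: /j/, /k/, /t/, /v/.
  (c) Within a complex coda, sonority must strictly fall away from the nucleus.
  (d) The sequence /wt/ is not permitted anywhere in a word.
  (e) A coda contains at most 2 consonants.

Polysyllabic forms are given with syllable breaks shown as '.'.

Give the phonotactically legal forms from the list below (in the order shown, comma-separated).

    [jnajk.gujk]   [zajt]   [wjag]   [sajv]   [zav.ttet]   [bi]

[jnajk.gujk], [zajt], [sajv], [zav.ttet], [bi]

[jnajk.gujk] — σ1 onset /jn/ (2C), coda /jk/ (5→1 falls) ok; σ2 onset /g/, coda /jk/ (5→1 falls) ok → phonotactically legal
[zajt] — σ1 onset /z/, coda /jt/ (5→1 falls) ok → phonotactically legal
[wjag] — violates constraint (b): syllable 1 coda contains /g/, which is not a licensed coda consonant → phonotactically illegal
[sajv] — σ1 onset /s/, coda /jv/ (5→2 falls) ok → phonotactically legal
[zav.ttet] — σ1 onset /z/, coda /v/ ok; σ2 onset /tt/ (2C), coda /t/ ok → phonotactically legal
[bi] — σ1 onset /b/, coda /∅/ ok → phonotactically legal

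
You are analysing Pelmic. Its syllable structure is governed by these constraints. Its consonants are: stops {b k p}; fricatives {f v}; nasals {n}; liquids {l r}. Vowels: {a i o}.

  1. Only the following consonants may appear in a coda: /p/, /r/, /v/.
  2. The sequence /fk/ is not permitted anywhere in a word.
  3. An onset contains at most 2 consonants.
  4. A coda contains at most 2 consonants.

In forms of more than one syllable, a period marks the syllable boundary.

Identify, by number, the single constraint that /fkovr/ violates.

2

/fkovr/: contains banned sequence /fk/.
This is a violation of constraint 2: "The sequence /fk/ is not permitted anywhere in a word."
The remaining constraints (1, 3, 4) are satisfied.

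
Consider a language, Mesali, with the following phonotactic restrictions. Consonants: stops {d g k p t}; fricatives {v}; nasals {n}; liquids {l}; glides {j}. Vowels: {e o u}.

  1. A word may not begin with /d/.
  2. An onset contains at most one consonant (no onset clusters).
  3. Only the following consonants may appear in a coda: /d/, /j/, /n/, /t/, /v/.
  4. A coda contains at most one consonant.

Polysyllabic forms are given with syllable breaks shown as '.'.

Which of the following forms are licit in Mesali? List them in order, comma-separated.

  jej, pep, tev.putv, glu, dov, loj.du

jej — σ1 onset /j/, coda /j/ ok → licit
pep — violates constraint 3: syllable 1 coda contains /p/, which is not a licensed coda consonant → illicit
tev.putv — violates constraint 4: syllable 2 coda /tv/ has 2 consonants (> 1) → illicit
glu — violates constraint 2: syllable 1 onset /gl/ has 2 consonants (> 1) → illicit
dov — violates constraint 1: word begins with /d/ → illicit
loj.du — σ1 onset /l/, coda /j/ ok; σ2 onset /d/, coda /∅/ ok → licit

jej, loj.du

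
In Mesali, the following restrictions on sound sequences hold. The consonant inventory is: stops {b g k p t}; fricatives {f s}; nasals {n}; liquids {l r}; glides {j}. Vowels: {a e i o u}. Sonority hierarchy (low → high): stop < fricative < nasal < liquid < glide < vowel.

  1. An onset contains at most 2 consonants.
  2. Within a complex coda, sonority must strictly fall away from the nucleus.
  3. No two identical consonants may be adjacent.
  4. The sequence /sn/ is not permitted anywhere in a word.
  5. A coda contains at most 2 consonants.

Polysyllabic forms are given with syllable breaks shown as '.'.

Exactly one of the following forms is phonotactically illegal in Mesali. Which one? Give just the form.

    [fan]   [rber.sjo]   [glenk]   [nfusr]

[fan] — σ1 onset /f/, coda /n/ ok → phonotactically legal
[rber.sjo] — σ1 onset /rb/ (2C), coda /r/ ok; σ2 onset /sj/ (2C), coda /∅/ ok → phonotactically legal
[glenk] — σ1 onset /gl/ (2C), coda /nk/ (3→1 falls) ok → phonotactically legal
[nfusr] — violates constraint 2: syllable 1 coda /sr/: /s/ (fricative, 2) → /r/ (liquid, 4) does not fall → phonotactically illegal

[nfusr]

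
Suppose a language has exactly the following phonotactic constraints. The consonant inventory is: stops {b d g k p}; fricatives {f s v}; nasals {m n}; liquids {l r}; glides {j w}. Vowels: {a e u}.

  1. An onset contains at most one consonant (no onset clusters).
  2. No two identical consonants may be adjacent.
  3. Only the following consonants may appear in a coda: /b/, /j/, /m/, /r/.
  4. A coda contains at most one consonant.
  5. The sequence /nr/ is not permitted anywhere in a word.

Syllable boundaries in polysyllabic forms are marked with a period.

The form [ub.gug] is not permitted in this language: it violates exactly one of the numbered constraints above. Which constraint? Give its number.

3

[ub.gug]: syllable 2 coda contains /g/, which is not a licensed coda consonant.
This is a violation of constraint 3: "Only the following consonants may appear in a coda: /b/, /j/, /m/, /r/."
The remaining constraints (1, 2, 4, 5) are satisfied.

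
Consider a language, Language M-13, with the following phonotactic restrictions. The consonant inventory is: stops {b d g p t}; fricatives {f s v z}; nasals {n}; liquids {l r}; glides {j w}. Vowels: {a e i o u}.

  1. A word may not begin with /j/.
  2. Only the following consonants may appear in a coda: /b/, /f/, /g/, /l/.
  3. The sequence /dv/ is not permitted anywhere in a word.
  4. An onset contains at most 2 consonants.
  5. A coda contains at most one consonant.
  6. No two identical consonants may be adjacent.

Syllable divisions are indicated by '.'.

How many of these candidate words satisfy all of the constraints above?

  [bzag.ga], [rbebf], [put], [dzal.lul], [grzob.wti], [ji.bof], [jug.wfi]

[bzag.ga] — violates constraint 6: adjacent identical consonants /gg/ → illicit
[rbebf] — violates constraint 5: syllable 1 coda /bf/ has 2 consonants (> 1) → illicit
[put] — violates constraint 2: syllable 1 coda contains /t/, which is not a licensed coda consonant → illicit
[dzal.lul] — violates constraint 6: adjacent identical consonants /ll/ → illicit
[grzob.wti] — violates constraint 4: syllable 1 onset /grz/ has 3 consonants (> 2) → illicit
[ji.bof] — violates constraint 1: word begins with /j/ → illicit
[jug.wfi] — violates constraint 1: word begins with /j/ → illicit
No form is licit → 0.

0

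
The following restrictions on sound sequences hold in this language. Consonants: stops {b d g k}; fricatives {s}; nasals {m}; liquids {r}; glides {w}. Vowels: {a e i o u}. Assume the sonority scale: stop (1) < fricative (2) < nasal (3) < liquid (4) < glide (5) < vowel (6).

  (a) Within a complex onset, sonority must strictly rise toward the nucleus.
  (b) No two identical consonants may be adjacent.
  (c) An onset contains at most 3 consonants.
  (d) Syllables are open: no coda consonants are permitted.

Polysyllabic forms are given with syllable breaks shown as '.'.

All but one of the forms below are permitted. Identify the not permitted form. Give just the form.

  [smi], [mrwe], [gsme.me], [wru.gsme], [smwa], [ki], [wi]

[wru.gsme]

[smi] — σ1 onset /sm/ (2→3 rises), coda /∅/ ok → permitted
[mrwe] — σ1 onset /mrw/ (3→4→5 rises), coda /∅/ ok → permitted
[gsme.me] — σ1 onset /gsm/ (1→2→3 rises), coda /∅/ ok; σ2 onset /m/, coda /∅/ ok → permitted
[wru.gsme] — violates constraint (a): syllable 1 onset /wr/: /w/ (glide, 5) → /r/ (liquid, 4) does not rise → not permitted
[smwa] — σ1 onset /smw/ (2→3→5 rises), coda /∅/ ok → permitted
[ki] — σ1 onset /k/, coda /∅/ ok → permitted
[wi] — σ1 onset /w/, coda /∅/ ok → permitted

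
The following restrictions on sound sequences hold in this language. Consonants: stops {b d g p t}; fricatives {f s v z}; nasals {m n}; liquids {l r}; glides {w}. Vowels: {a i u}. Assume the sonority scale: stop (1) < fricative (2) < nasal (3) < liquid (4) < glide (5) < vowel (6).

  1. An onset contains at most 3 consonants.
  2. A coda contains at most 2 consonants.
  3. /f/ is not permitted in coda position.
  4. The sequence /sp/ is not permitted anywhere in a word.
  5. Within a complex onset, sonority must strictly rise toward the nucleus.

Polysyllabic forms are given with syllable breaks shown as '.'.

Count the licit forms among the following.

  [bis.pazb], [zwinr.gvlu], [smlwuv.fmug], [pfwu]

[bis.pazb] — violates constraint 4: contains banned sequence /sp/ → illicit
[zwinr.gvlu] — σ1 onset /zw/ (2→5 rises), coda /nr/ (2C) ok; σ2 onset /gvl/ (1→2→4 rises), coda /∅/ ok → licit
[smlwuv.fmug] — violates constraint 1: syllable 1 onset /smlw/ has 4 consonants (> 3) → illicit
[pfwu] — σ1 onset /pfw/ (1→2→5 rises), coda /∅/ ok → licit
Licit: [zwinr.gvlu], [pfwu] → 2.

2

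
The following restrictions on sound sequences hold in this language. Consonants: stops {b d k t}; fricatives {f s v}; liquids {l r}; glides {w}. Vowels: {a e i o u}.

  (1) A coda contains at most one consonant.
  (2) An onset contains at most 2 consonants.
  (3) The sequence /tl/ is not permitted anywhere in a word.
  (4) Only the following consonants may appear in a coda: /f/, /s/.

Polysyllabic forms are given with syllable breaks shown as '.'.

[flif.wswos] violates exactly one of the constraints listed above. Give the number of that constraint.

2

[flif.wswos]: syllable 2 onset /wsw/ has 3 consonants (> 2).
This is a violation of constraint 2: "An onset contains at most 2 consonants."
The remaining constraints (1, 3, 4) are satisfied.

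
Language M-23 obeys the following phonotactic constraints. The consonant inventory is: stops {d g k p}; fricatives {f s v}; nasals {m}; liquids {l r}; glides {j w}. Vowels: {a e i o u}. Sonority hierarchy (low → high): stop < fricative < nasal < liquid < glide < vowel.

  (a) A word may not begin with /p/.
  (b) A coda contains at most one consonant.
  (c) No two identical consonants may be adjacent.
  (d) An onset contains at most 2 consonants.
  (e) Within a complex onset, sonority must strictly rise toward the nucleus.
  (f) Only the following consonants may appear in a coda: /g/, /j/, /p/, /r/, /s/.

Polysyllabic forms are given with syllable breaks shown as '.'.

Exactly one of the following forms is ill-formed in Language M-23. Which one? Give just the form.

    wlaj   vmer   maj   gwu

wlaj

wlaj — violates constraint (e): syllable 1 onset /wl/: /w/ (glide, 5) → /l/ (liquid, 4) does not rise → ill-formed
vmer — σ1 onset /vm/ (2→3 rises), coda /r/ ok → well-formed
maj — σ1 onset /m/, coda /j/ ok → well-formed
gwu — σ1 onset /gw/ (1→5 rises), coda /∅/ ok → well-formed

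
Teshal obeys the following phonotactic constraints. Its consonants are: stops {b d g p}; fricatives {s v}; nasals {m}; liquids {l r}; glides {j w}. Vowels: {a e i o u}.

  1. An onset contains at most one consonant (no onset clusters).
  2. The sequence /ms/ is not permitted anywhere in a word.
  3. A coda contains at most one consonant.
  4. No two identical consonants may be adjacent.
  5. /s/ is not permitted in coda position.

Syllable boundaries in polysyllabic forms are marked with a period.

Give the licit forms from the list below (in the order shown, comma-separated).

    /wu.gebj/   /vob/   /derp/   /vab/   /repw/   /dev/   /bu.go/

/wu.gebj/ — violates constraint 3: syllable 2 coda /bj/ has 2 consonants (> 1) → illicit
/vob/ — σ1 onset /v/, coda /b/ ok → licit
/derp/ — violates constraint 3: syllable 1 coda /rp/ has 2 consonants (> 1) → illicit
/vab/ — σ1 onset /v/, coda /b/ ok → licit
/repw/ — violates constraint 3: syllable 1 coda /pw/ has 2 consonants (> 1) → illicit
/dev/ — σ1 onset /d/, coda /v/ ok → licit
/bu.go/ — σ1 onset /b/, coda /∅/ ok; σ2 onset /g/, coda /∅/ ok → licit

/vob/, /vab/, /dev/, /bu.go/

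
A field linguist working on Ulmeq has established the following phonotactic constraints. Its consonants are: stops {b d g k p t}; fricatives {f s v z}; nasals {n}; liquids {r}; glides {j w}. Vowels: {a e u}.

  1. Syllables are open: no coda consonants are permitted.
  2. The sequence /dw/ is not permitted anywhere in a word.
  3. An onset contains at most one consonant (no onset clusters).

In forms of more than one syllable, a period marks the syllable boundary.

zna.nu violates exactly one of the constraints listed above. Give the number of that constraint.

3

zna.nu: syllable 1 onset /zn/ has 2 consonants (> 1).
This is a violation of constraint 3: "An onset contains at most one consonant (no onset clusters)."
The remaining constraints (1, 2) are satisfied.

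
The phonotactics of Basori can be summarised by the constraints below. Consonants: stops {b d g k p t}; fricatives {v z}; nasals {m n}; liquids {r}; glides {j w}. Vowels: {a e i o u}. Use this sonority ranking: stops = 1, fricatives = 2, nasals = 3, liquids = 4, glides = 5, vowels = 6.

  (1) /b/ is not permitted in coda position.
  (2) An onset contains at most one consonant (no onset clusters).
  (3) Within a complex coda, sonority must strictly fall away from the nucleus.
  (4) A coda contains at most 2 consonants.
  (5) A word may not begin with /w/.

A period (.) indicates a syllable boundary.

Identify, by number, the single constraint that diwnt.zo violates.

diwnt.zo: syllable 1 coda /wnt/ has 3 consonants (> 2).
This is a violation of constraint 4: "A coda contains at most 2 consonants."
The remaining constraints (1, 2, 3, 5) are satisfied.

4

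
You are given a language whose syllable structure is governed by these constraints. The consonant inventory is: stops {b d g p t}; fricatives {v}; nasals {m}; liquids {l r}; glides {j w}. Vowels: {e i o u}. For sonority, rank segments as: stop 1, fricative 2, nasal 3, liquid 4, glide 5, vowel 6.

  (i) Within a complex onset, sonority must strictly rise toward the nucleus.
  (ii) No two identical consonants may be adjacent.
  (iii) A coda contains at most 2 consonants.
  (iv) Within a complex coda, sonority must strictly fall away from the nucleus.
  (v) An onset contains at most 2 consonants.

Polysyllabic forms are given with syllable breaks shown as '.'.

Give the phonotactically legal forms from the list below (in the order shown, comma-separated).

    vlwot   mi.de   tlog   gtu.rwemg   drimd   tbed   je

vlwot — violates constraint (v): syllable 1 onset /vlw/ has 3 consonants (> 2) → phonotactically illegal
mi.de — σ1 onset /m/, coda /∅/ ok; σ2 onset /d/, coda /∅/ ok → phonotactically legal
tlog — σ1 onset /tl/ (1→4 rises), coda /g/ ok → phonotactically legal
gtu.rwemg — violates constraint (i): syllable 1 onset /gt/: /g/ (stop, 1) → /t/ (stop, 1) does not rise → phonotactically illegal
drimd — σ1 onset /dr/ (1→4 rises), coda /md/ (3→1 falls) ok → phonotactically legal
tbed — violates constraint (i): syllable 1 onset /tb/: /t/ (stop, 1) → /b/ (stop, 1) does not rise → phonotactically illegal
je — σ1 onset /j/, coda /∅/ ok → phonotactically legal

mi.de, tlog, drimd, je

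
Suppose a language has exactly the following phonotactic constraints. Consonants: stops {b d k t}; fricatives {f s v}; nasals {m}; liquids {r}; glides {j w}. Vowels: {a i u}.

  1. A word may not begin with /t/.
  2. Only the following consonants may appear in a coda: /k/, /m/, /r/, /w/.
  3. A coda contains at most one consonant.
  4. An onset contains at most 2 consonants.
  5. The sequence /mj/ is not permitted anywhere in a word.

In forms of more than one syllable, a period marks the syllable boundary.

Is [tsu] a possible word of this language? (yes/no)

[tsu] — violates constraint 1: word begins with /t/ → phonotactically illegal

no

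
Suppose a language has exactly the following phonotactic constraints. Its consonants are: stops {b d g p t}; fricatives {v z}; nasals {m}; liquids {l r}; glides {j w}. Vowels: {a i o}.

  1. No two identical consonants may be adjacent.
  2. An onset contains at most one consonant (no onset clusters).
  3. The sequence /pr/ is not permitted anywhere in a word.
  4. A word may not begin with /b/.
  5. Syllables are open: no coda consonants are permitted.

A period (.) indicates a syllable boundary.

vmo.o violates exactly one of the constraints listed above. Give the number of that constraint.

vmo.o: syllable 1 onset /vm/ has 2 consonants (> 1).
This is a violation of constraint 2: "An onset contains at most one consonant (no onset clusters)."
The remaining constraints (1, 3, 4, 5) are satisfied.

2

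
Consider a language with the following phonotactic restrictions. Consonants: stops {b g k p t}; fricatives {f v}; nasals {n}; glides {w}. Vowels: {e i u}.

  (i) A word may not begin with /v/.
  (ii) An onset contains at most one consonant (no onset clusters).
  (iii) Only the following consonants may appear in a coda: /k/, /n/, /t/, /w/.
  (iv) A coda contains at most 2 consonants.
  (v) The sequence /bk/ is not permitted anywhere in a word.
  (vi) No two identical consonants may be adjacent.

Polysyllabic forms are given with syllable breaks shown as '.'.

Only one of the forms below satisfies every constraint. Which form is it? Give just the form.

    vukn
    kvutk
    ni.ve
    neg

vukn — violates constraint (i): word begins with /v/ → not permitted
kvutk — violates constraint (ii): syllable 1 onset /kv/ has 2 consonants (> 1) → not permitted
ni.ve — σ1 onset /n/, coda /∅/ ok; σ2 onset /v/, coda /∅/ ok → permitted
neg — violates constraint (iii): syllable 1 coda contains /g/, which is not a licensed coda consonant → not permitted

ni.ve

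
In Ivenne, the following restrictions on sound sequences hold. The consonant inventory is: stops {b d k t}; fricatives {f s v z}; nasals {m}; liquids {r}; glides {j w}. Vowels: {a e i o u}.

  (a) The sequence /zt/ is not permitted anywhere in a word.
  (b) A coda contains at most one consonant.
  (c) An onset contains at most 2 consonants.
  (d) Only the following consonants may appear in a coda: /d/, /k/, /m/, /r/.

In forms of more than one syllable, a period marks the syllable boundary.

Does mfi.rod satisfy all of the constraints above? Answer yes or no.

yes

mfi.rod — σ1 onset /mf/ (2C), coda /∅/ ok; σ2 onset /r/, coda /d/ ok → permitted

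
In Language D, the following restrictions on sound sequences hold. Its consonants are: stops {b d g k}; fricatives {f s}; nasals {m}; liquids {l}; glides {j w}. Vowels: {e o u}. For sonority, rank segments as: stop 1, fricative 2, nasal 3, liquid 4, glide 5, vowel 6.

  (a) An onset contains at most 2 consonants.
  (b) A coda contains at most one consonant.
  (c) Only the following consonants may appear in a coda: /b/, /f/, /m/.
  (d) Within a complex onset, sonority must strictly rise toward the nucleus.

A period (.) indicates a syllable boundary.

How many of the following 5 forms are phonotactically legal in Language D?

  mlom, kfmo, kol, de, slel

2

mlom — σ1 onset /ml/ (3→4 rises), coda /m/ ok → phonotactically legal
kfmo — violates constraint (a): syllable 1 onset /kfm/ has 3 consonants (> 2) → phonotactically illegal
kol — violates constraint (c): syllable 1 coda contains /l/, which is not a licensed coda consonant → phonotactically illegal
de — σ1 onset /d/, coda /∅/ ok → phonotactically legal
slel — violates constraint (c): syllable 1 coda contains /l/, which is not a licensed coda consonant → phonotactically illegal
Phonotactically legal: mlom, de → 2.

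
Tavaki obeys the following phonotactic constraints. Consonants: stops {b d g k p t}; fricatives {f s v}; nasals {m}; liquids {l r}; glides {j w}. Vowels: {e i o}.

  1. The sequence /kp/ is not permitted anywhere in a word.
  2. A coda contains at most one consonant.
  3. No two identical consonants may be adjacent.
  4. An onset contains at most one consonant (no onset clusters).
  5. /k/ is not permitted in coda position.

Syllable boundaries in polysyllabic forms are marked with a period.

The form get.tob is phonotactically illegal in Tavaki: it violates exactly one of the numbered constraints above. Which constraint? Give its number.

get.tob: adjacent identical consonants /tt/.
This is a violation of constraint 3: "No two identical consonants may be adjacent."
The remaining constraints (1, 2, 4, 5) are satisfied.

3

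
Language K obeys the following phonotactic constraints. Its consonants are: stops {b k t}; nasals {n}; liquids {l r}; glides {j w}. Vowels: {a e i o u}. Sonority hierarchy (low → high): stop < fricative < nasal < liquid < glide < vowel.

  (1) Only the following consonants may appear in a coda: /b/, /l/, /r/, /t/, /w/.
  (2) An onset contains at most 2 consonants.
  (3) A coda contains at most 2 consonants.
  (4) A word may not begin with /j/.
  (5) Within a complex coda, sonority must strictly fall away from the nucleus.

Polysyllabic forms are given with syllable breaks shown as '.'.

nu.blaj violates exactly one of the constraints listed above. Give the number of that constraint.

1

nu.blaj: syllable 2 coda contains /j/, which is not a licensed coda consonant.
This is a violation of constraint 1: "Only the following consonants may appear in a coda: /b/, /l/, /r/, /t/, /w/."
The remaining constraints (2, 3, 4, 5) are satisfied.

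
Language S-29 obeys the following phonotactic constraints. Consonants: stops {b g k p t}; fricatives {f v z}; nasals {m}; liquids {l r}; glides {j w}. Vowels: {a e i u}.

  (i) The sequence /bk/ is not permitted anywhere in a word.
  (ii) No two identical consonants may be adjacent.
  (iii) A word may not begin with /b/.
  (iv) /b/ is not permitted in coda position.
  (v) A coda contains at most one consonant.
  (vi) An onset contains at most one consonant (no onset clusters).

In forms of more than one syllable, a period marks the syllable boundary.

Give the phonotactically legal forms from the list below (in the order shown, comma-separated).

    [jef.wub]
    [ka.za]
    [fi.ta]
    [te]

[ka.za], [fi.ta], [te]

[jef.wub] — violates constraint (iv): syllable 2 coda contains /b/ → phonotactically illegal
[ka.za] — σ1 onset /k/, coda /∅/ ok; σ2 onset /z/, coda /∅/ ok → phonotactically legal
[fi.ta] — σ1 onset /f/, coda /∅/ ok; σ2 onset /t/, coda /∅/ ok → phonotactically legal
[te] — σ1 onset /t/, coda /∅/ ok → phonotactically legal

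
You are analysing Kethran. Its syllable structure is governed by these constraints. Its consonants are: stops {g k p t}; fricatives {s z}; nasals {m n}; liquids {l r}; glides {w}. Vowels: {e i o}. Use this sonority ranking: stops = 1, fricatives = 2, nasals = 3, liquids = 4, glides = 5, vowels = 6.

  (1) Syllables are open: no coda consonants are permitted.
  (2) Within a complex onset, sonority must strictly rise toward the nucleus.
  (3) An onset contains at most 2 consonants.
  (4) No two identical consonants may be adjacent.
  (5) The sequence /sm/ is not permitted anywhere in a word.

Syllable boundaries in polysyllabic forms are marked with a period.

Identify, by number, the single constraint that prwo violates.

3

prwo: syllable 1 onset /prw/ has 3 consonants (> 2).
This is a violation of constraint 3: "An onset contains at most 2 consonants."
The remaining constraints (1, 2, 4, 5) are satisfied.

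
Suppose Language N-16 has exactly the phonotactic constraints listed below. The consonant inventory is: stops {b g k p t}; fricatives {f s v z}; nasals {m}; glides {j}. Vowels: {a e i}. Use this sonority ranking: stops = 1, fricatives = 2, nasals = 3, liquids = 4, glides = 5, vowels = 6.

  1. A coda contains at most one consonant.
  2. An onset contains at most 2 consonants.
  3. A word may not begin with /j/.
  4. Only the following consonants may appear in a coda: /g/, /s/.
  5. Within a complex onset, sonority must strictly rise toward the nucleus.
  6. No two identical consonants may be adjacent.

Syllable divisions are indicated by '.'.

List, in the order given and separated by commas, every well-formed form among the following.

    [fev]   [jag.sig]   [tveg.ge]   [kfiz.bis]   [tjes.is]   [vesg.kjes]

[fev] — violates constraint 4: syllable 1 coda contains /v/, which is not a licensed coda consonant → ill-formed
[jag.sig] — violates constraint 3: word begins with /j/ → ill-formed
[tveg.ge] — violates constraint 6: adjacent identical consonants /gg/ → ill-formed
[kfiz.bis] — violates constraint 4: syllable 1 coda contains /z/, which is not a licensed coda consonant → ill-formed
[tjes.is] — σ1 onset /tj/ (1→5 rises), coda /s/ ok; σ2 onset /∅/, coda /s/ ok → well-formed
[vesg.kjes] — violates constraint 1: syllable 1 coda /sg/ has 2 consonants (> 1) → ill-formed

[tjes.is]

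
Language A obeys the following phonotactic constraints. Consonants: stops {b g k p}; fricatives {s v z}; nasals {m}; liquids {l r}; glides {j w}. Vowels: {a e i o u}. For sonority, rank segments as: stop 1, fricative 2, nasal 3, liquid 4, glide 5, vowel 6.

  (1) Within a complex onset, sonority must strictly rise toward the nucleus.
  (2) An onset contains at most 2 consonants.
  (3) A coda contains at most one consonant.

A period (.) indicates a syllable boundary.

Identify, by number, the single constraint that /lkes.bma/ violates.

1

/lkes.bma/: syllable 1 onset /lk/: /l/ (liquid, 4) → /k/ (stop, 1) does not rise.
This is a violation of constraint 1: "Within a complex onset, sonority must strictly rise toward the nucleus."
The remaining constraints (2, 3) are satisfied.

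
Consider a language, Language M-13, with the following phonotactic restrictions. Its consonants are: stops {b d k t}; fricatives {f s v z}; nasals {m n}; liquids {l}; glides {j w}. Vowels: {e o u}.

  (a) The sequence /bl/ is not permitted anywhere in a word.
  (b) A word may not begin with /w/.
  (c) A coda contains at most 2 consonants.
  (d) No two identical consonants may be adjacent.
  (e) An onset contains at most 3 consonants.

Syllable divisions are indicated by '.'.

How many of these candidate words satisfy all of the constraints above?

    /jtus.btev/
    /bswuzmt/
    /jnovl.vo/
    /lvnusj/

/jtus.btev/ — σ1 onset /jt/ (2C), coda /s/ ok; σ2 onset /bt/ (2C), coda /v/ ok → licit
/bswuzmt/ — violates constraint (c): syllable 1 coda /zmt/ has 3 consonants (> 2) → illicit
/jnovl.vo/ — σ1 onset /jn/ (2C), coda /vl/ (2C) ok; σ2 onset /v/, coda /∅/ ok → licit
/lvnusj/ — σ1 onset /lvn/ (3C), coda /sj/ (2C) ok → licit
Licit: /jtus.btev/, /jnovl.vo/, /lvnusj/ → 3.

3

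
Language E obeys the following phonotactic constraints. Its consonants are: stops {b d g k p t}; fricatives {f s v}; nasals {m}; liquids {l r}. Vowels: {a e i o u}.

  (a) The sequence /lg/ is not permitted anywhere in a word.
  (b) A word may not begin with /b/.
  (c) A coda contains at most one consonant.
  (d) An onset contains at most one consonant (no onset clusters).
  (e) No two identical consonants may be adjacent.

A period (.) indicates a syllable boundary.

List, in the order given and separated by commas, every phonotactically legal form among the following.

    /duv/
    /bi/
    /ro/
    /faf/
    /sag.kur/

/duv/, /ro/, /faf/, /sag.kur/

/duv/ — σ1 onset /d/, coda /v/ ok → phonotactically legal
/bi/ — violates constraint (b): word begins with /b/ → phonotactically illegal
/ro/ — σ1 onset /r/, coda /∅/ ok → phonotactically legal
/faf/ — σ1 onset /f/, coda /f/ ok → phonotactically legal
/sag.kur/ — σ1 onset /s/, coda /g/ ok; σ2 onset /k/, coda /r/ ok → phonotactically legal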